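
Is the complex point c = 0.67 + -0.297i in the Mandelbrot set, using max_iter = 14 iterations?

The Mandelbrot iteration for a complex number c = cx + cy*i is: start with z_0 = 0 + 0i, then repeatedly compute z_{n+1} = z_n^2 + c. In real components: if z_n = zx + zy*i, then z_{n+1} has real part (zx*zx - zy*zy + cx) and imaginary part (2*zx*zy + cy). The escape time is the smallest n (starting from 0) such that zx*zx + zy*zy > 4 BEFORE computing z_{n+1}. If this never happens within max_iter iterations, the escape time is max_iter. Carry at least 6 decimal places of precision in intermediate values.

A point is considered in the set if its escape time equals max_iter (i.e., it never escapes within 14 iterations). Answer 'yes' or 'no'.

z_0 = 0 + 0i, c = 0.6700 + -0.2970i
Iter 1: z = 0.6700 + -0.2970i, |z|^2 = 0.5371
Iter 2: z = 1.0307 + -0.6950i, |z|^2 = 1.5453
Iter 3: z = 1.2493 + -1.7296i, |z|^2 = 4.5524
Escaped at iteration 3

Answer: no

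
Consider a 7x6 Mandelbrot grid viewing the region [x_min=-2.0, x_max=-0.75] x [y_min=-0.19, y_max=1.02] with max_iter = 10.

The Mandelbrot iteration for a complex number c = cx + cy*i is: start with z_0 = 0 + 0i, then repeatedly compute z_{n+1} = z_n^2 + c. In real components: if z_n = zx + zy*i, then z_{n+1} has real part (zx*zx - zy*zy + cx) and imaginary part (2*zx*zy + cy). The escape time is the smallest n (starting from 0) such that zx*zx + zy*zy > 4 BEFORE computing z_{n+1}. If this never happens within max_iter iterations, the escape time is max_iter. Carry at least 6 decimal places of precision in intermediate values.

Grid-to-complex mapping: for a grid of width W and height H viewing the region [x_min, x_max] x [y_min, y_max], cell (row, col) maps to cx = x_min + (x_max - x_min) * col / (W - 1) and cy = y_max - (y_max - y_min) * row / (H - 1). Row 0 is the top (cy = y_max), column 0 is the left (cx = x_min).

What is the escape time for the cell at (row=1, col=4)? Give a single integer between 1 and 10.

z_0 = 0 + 0i, c = -1.1667 + 0.7780i
Iter 1: z = -1.1667 + 0.7780i, |z|^2 = 1.9664
Iter 2: z = -0.4108 + -1.0373i, |z|^2 = 1.2448
Iter 3: z = -2.0739 + 1.6304i, |z|^2 = 6.9593
Escaped at iteration 3

Answer: 3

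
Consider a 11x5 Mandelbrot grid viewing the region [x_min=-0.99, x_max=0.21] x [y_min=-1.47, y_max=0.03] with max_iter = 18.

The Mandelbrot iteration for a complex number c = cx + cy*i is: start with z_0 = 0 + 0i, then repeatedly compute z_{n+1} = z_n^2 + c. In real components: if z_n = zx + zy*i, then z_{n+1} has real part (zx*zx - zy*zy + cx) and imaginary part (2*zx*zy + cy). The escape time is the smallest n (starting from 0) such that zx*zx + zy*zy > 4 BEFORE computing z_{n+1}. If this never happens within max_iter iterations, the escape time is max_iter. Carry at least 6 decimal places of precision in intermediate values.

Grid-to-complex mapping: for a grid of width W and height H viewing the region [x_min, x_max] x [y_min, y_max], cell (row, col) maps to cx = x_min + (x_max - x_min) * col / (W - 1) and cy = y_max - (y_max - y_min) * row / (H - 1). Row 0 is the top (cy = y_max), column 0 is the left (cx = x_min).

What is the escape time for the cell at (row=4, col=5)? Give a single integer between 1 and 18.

z_0 = 0 + 0i, c = -0.3900 + -1.4700i
Iter 1: z = -0.3900 + -1.4700i, |z|^2 = 2.3130
Iter 2: z = -2.3988 + -0.3234i, |z|^2 = 5.8588
Escaped at iteration 2

Answer: 2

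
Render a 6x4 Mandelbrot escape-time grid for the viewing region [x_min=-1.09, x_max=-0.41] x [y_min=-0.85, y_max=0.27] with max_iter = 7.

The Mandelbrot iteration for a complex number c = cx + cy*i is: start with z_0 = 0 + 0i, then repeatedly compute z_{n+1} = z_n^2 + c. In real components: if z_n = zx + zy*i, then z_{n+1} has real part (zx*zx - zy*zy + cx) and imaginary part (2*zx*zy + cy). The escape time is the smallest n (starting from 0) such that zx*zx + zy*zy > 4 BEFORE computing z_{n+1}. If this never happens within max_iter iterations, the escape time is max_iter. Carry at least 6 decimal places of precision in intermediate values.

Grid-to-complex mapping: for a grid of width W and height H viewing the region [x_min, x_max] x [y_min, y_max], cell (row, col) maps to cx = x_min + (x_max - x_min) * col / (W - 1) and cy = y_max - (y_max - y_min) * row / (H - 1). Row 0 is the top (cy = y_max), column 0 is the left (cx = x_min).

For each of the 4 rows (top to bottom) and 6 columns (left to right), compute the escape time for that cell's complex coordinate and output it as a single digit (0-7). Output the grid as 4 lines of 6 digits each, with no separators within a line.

(row=0, col=0): c = -1.0900 + 0.2700i → escape time 7
(row=0, col=1): c = -0.9540 + 0.2700i → escape time 7
(row=0, col=2): c = -0.8180 + 0.2700i → escape time 7
(row=0, col=3): c = -0.6820 + 0.2700i → escape time 7
(row=0, col=4): c = -0.5460 + 0.2700i → escape time 7
(row=0, col=5): c = -0.4100 + 0.2700i → escape time 7
(row=1, col=0): c = -1.0900 + -0.1033i → escape time 7
(row=1, col=1): c = -0.9540 + -0.1033i → escape time 7
(row=1, col=2): c = -0.8180 + -0.1033i → escape time 7
(row=1, col=3): c = -0.6820 + -0.1033i → escape time 7
(row=1, col=4): c = -0.5460 + -0.1033i → escape time 7
(row=1, col=5): c = -0.4100 + -0.1033i → escape time 7
(row=2, col=0): c = -1.0900 + -0.4767i → escape time 5
(row=2, col=1): c = -0.9540 + -0.4767i → escape time 5
(row=2, col=2): c = -0.8180 + -0.4767i → escape time 6
(row=2, col=3): c = -0.6820 + -0.4767i → escape time 7
(row=2, col=4): c = -0.5460 + -0.4767i → escape time 7
(row=2, col=5): c = -0.4100 + -0.4767i → escape time 7
(row=3, col=0): c = -1.0900 + -0.8500i → escape time 3
(row=3, col=1): c = -0.9540 + -0.8500i → escape time 3
(row=3, col=2): c = -0.8180 + -0.8500i → escape time 4
(row=3, col=3): c = -0.6820 + -0.8500i → escape time 4
(row=3, col=4): c = -0.5460 + -0.8500i → escape time 4
(row=3, col=5): c = -0.4100 + -0.8500i → escape time 5

Answer: 777777
777777
556777
334445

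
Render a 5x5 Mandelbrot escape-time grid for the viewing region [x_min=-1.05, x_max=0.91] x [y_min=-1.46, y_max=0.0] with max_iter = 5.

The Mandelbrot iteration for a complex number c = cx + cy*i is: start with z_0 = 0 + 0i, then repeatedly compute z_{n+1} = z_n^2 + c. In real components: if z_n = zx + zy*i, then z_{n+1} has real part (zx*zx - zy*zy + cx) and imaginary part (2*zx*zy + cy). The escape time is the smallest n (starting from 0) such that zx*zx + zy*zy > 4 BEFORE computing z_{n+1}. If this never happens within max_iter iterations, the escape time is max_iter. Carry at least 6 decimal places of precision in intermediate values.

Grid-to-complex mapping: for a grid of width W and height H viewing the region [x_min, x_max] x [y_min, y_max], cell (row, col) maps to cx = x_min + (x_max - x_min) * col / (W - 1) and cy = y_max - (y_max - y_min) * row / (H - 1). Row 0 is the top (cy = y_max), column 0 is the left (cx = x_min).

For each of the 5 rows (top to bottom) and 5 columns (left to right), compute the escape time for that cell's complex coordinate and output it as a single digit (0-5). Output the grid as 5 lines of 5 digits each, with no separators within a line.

(row=0, col=0): c = -1.0500 + 0.0000i → escape time 5
(row=0, col=1): c = -0.5600 + 0.0000i → escape time 5
(row=0, col=2): c = -0.0700 + 0.0000i → escape time 5
(row=0, col=3): c = 0.4200 + 0.0000i → escape time 5
(row=0, col=4): c = 0.9100 + 0.0000i → escape time 3
(row=1, col=0): c = -1.0500 + -0.3650i → escape time 5
(row=1, col=1): c = -0.5600 + -0.3650i → escape time 5
(row=1, col=2): c = -0.0700 + -0.3650i → escape time 5
(row=1, col=3): c = 0.4200 + -0.3650i → escape time 5
(row=1, col=4): c = 0.9100 + -0.3650i → escape time 3
(row=2, col=0): c = -1.0500 + -0.7300i → escape time 3
(row=2, col=1): c = -0.5600 + -0.7300i → escape time 5
(row=2, col=2): c = -0.0700 + -0.7300i → escape time 5
(row=2, col=3): c = 0.4200 + -0.7300i → escape time 4
(row=2, col=4): c = 0.9100 + -0.7300i → escape time 2
(row=3, col=0): c = -1.0500 + -1.0950i → escape time 3
(row=3, col=1): c = -0.5600 + -1.0950i → escape time 3
(row=3, col=2): c = -0.0700 + -1.0950i → escape time 5
(row=3, col=3): c = 0.4200 + -1.0950i → escape time 2
(row=3, col=4): c = 0.9100 + -1.0950i → escape time 2
(row=4, col=0): c = -1.0500 + -1.4600i → escape time 2
(row=4, col=1): c = -0.5600 + -1.4600i → escape time 2
(row=4, col=2): c = -0.0700 + -1.4600i → escape time 2
(row=4, col=3): c = 0.4200 + -1.4600i → escape time 2
(row=4, col=4): c = 0.9100 + -1.4600i → escape time 2

Answer: 55553
55553
35542
33522
22222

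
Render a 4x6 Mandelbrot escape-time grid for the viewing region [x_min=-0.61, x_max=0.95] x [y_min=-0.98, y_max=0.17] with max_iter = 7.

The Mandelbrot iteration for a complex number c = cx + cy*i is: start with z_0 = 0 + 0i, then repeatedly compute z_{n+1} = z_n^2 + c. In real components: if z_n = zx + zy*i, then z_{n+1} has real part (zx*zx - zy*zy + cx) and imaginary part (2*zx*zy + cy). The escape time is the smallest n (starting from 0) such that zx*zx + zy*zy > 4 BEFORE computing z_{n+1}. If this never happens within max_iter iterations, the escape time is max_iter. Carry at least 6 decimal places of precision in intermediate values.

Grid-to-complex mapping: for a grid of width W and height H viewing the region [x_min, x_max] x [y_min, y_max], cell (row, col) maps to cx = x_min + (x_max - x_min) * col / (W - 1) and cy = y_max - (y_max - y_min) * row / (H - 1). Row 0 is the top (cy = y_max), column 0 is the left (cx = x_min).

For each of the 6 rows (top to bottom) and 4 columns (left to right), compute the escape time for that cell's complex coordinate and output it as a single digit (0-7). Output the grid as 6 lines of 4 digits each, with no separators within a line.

(row=0, col=0): c = -0.6100 + 0.1700i → escape time 7
(row=0, col=1): c = -0.0900 + 0.1700i → escape time 7
(row=0, col=2): c = 0.4300 + 0.1700i → escape time 7
(row=0, col=3): c = 0.9500 + 0.1700i → escape time 3
(row=1, col=0): c = -0.6100 + -0.0600i → escape time 7
(row=1, col=1): c = -0.0900 + -0.0600i → escape time 7
(row=1, col=2): c = 0.4300 + -0.0600i → escape time 6
(row=1, col=3): c = 0.9500 + -0.0600i → escape time 3
(row=2, col=0): c = -0.6100 + -0.2900i → escape time 7
(row=2, col=1): c = -0.0900 + -0.2900i → escape time 7
(row=2, col=2): c = 0.4300 + -0.2900i → escape time 7
(row=2, col=3): c = 0.9500 + -0.2900i → escape time 3
(row=3, col=0): c = -0.6100 + -0.5200i → escape time 7
(row=3, col=1): c = -0.0900 + -0.5200i → escape time 7
(row=3, col=2): c = 0.4300 + -0.5200i → escape time 6
(row=3, col=3): c = 0.9500 + -0.5200i → escape time 2
(row=4, col=0): c = -0.6100 + -0.7500i → escape time 5
(row=4, col=1): c = -0.0900 + -0.7500i → escape time 7
(row=4, col=2): c = 0.4300 + -0.7500i → escape time 4
(row=4, col=3): c = 0.9500 + -0.7500i → escape time 2
(row=5, col=0): c = -0.6100 + -0.9800i → escape time 4
(row=5, col=1): c = -0.0900 + -0.9800i → escape time 7
(row=5, col=2): c = 0.4300 + -0.9800i → escape time 3
(row=5, col=3): c = 0.9500 + -0.9800i → escape time 2

Answer: 7773
7763
7773
7762
5742
4732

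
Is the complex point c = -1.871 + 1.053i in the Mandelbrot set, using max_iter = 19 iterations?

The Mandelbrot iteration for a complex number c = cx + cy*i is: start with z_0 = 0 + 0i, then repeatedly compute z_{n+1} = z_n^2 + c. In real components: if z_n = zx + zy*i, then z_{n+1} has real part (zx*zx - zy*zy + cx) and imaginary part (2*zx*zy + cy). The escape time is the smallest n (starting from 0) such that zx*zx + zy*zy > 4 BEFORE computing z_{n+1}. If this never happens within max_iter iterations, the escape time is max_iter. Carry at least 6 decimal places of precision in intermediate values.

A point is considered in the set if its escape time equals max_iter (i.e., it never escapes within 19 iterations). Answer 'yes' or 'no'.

z_0 = 0 + 0i, c = -1.8710 + 1.0530i
Iter 1: z = -1.8710 + 1.0530i, |z|^2 = 4.6094
Escaped at iteration 1

Answer: no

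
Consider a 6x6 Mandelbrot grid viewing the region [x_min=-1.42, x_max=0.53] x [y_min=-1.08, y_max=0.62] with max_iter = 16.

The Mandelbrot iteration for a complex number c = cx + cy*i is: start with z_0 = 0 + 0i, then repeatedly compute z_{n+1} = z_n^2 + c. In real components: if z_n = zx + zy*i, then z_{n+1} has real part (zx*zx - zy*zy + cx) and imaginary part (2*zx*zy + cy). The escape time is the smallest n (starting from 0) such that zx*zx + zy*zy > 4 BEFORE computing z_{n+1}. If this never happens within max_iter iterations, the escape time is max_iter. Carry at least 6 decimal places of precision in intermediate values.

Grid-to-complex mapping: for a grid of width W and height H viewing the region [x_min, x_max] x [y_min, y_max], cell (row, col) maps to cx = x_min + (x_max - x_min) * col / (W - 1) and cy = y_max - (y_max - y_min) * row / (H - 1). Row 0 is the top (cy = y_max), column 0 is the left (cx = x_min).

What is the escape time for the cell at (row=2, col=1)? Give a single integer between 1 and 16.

z_0 = 0 + 0i, c = -1.0300 + -0.0600i
Iter 1: z = -1.0300 + -0.0600i, |z|^2 = 1.0645
Iter 2: z = 0.0273 + 0.0636i, |z|^2 = 0.0048
Iter 3: z = -1.0333 + -0.0565i, |z|^2 = 1.0709
Iter 4: z = 0.0345 + 0.0568i, |z|^2 = 0.0044
Iter 5: z = -1.0320 + -0.0561i, |z|^2 = 1.0682
Iter 6: z = 0.0320 + 0.0557i, |z|^2 = 0.0041
Iter 7: z = -1.0321 + -0.0564i, |z|^2 = 1.0684
Iter 8: z = 0.0320 + 0.0565i, |z|^2 = 0.0042
Iter 9: z = -1.0322 + -0.0564i, |z|^2 = 1.0685
Iter 10: z = 0.0322 + 0.0564i, |z|^2 = 0.0042
Iter 11: z = -1.0321 + -0.0564i, |z|^2 = 1.0685
Iter 12: z = 0.0321 + 0.0564i, |z|^2 = 0.0042
Iter 13: z = -1.0321 + -0.0564i, |z|^2 = 1.0685
Iter 14: z = 0.0321 + 0.0564i, |z|^2 = 0.0042
Iter 15: z = -1.0321 + -0.0564i, |z|^2 = 1.0685

Answer: 16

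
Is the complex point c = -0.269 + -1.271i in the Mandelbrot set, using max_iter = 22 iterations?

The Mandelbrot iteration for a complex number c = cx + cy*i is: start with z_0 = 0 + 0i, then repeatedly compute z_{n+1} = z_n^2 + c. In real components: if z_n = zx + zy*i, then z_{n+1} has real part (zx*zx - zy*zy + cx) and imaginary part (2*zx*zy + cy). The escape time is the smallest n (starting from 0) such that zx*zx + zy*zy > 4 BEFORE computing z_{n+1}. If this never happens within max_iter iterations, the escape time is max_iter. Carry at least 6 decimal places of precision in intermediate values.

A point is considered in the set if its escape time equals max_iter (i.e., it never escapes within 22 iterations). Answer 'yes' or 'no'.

Answer: no

Derivation:
z_0 = 0 + 0i, c = -0.2690 + -1.2710i
Iter 1: z = -0.2690 + -1.2710i, |z|^2 = 1.6878
Iter 2: z = -1.8121 + -0.5872i, |z|^2 = 3.6284
Iter 3: z = 2.6698 + 0.8571i, |z|^2 = 7.8626
Escaped at iteration 3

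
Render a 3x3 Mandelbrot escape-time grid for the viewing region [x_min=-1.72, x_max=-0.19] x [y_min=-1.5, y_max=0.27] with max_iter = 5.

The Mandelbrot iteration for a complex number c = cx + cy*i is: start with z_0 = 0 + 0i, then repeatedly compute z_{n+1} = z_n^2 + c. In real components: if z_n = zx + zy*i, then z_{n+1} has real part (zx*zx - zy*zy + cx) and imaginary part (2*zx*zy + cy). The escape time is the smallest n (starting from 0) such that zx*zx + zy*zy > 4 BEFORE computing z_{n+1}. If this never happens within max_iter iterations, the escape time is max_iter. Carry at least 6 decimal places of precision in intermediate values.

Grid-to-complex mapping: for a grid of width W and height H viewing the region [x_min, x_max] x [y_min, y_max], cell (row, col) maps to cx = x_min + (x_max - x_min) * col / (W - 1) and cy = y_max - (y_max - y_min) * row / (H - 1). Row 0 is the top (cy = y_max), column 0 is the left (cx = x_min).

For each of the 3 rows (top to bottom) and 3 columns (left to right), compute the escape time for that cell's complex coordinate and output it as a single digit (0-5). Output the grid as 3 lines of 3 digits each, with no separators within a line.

Answer: 455
355
122

Derivation:
(row=0, col=0): c = -1.7200 + 0.2700i → escape time 4
(row=0, col=1): c = -0.9550 + 0.2700i → escape time 5
(row=0, col=2): c = -0.1900 + 0.2700i → escape time 5
(row=1, col=0): c = -1.7200 + -0.6150i → escape time 3
(row=1, col=1): c = -0.9550 + -0.6150i → escape time 5
(row=1, col=2): c = -0.1900 + -0.6150i → escape time 5
(row=2, col=0): c = -1.7200 + -1.5000i → escape time 1
(row=2, col=1): c = -0.9550 + -1.5000i → escape time 2
(row=2, col=2): c = -0.1900 + -1.5000i → escape time 2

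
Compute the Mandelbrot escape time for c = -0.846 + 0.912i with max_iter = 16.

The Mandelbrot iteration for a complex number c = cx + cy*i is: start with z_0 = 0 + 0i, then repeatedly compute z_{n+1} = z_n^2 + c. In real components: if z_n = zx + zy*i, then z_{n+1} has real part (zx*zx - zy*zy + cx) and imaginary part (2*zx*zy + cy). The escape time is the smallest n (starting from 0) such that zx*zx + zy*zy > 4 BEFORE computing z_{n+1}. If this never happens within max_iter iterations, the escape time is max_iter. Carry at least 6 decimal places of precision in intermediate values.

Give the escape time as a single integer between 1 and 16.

z_0 = 0 + 0i, c = -0.8460 + 0.9120i
Iter 1: z = -0.8460 + 0.9120i, |z|^2 = 1.5475
Iter 2: z = -0.9620 + -0.6311i, |z|^2 = 1.3238
Iter 3: z = -0.3188 + 2.1263i, |z|^2 = 4.6227
Escaped at iteration 3

Answer: 3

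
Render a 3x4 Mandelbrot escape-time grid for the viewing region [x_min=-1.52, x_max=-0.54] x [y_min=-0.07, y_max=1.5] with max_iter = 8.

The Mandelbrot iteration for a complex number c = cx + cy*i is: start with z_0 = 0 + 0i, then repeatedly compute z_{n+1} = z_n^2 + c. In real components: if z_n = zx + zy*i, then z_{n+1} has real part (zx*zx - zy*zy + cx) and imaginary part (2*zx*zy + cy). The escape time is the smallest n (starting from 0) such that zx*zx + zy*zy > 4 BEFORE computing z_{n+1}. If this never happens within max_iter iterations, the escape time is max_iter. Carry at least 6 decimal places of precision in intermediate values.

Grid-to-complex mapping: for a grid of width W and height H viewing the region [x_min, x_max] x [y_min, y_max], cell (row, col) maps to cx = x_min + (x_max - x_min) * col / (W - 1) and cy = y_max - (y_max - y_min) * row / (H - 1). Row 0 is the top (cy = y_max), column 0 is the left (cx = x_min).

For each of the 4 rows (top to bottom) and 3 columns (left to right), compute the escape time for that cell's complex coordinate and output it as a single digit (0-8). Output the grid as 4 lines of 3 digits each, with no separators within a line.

(row=0, col=0): c = -1.5200 + 1.5000i → escape time 1
(row=0, col=1): c = -1.0300 + 1.5000i → escape time 2
(row=0, col=2): c = -0.5400 + 1.5000i → escape time 2
(row=1, col=0): c = -1.5200 + 0.9767i → escape time 3
(row=1, col=1): c = -1.0300 + 0.9767i → escape time 3
(row=1, col=2): c = -0.5400 + 0.9767i → escape time 4
(row=2, col=0): c = -1.5200 + 0.4533i → escape time 3
(row=2, col=1): c = -1.0300 + 0.4533i → escape time 5
(row=2, col=2): c = -0.5400 + 0.4533i → escape time 8
(row=3, col=0): c = -1.5200 + -0.0700i → escape time 7
(row=3, col=1): c = -1.0300 + -0.0700i → escape time 8
(row=3, col=2): c = -0.5400 + -0.0700i → escape time 8

Answer: 122
334
358
788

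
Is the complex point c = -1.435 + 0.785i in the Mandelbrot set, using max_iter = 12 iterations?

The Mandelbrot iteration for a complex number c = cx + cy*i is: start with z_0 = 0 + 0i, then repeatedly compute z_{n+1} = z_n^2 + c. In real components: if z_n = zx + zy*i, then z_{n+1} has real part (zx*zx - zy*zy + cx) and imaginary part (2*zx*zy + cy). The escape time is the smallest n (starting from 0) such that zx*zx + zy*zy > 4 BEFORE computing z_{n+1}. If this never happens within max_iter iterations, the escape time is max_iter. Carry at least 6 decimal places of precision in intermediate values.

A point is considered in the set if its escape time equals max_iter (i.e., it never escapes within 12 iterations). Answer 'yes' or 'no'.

Answer: no

Derivation:
z_0 = 0 + 0i, c = -1.4350 + 0.7850i
Iter 1: z = -1.4350 + 0.7850i, |z|^2 = 2.6755
Iter 2: z = 0.0080 + -1.4680i, |z|^2 = 2.1549
Iter 3: z = -3.5898 + 0.7615i, |z|^2 = 13.4667
Escaped at iteration 3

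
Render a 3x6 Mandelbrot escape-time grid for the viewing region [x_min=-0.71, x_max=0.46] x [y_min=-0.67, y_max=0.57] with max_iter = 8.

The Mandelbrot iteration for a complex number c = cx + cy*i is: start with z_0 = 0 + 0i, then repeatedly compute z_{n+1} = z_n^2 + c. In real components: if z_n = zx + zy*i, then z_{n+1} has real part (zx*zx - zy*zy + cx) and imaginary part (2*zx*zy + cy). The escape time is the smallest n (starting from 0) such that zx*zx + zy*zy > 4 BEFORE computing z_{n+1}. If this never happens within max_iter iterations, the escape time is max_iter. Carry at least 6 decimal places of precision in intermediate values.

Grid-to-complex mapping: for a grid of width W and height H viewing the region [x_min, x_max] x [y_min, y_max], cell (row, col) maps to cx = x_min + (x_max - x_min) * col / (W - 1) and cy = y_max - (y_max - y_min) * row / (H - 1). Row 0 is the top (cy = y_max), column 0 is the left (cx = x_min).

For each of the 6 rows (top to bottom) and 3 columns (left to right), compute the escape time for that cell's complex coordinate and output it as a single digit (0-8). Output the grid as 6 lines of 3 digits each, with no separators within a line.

(row=0, col=0): c = -0.7100 + 0.5700i → escape time 6
(row=0, col=1): c = -0.1250 + 0.5700i → escape time 8
(row=0, col=2): c = 0.4600 + 0.5700i → escape time 5
(row=1, col=0): c = -0.7100 + 0.3220i → escape time 8
(row=1, col=1): c = -0.1250 + 0.3220i → escape time 8
(row=1, col=2): c = 0.4600 + 0.3220i → escape time 8
(row=2, col=0): c = -0.7100 + 0.0740i → escape time 8
(row=2, col=1): c = -0.1250 + 0.0740i → escape time 8
(row=2, col=2): c = 0.4600 + 0.0740i → escape time 5
(row=3, col=0): c = -0.7100 + -0.1740i → escape time 8
(row=3, col=1): c = -0.1250 + -0.1740i → escape time 8
(row=3, col=2): c = 0.4600 + -0.1740i → escape time 6
(row=4, col=0): c = -0.7100 + -0.4220i → escape time 8
(row=4, col=1): c = -0.1250 + -0.4220i → escape time 8
(row=4, col=2): c = 0.4600 + -0.4220i → escape time 7
(row=5, col=0): c = -0.7100 + -0.6700i → escape time 5
(row=5, col=1): c = -0.1250 + -0.6700i → escape time 8
(row=5, col=2): c = 0.4600 + -0.6700i → escape time 4

Answer: 685
888
885
886
887
584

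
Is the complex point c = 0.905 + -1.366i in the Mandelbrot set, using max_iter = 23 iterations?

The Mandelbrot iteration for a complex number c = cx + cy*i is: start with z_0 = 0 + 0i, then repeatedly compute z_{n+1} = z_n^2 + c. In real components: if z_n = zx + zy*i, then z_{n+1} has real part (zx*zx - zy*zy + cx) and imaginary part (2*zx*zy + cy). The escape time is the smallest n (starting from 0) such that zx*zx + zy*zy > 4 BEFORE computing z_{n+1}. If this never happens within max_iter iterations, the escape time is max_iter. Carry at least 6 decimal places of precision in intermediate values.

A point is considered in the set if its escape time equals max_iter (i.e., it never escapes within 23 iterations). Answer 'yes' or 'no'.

Answer: no

Derivation:
z_0 = 0 + 0i, c = 0.9050 + -1.3660i
Iter 1: z = 0.9050 + -1.3660i, |z|^2 = 2.6850
Iter 2: z = -0.1419 + -3.8385i, |z|^2 = 14.7539
Escaped at iteration 2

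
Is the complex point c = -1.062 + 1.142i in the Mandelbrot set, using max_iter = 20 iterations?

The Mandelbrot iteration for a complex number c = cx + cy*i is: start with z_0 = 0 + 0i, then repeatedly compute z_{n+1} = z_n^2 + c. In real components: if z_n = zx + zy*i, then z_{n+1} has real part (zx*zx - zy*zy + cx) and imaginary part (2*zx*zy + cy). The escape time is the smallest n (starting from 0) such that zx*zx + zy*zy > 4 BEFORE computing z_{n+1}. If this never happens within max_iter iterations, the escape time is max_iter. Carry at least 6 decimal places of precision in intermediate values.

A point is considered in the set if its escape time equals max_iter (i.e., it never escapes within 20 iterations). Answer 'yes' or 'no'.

z_0 = 0 + 0i, c = -1.0620 + 1.1420i
Iter 1: z = -1.0620 + 1.1420i, |z|^2 = 2.4320
Iter 2: z = -1.2383 + -1.2836i, |z|^2 = 3.1811
Iter 3: z = -1.1762 + 4.3210i, |z|^2 = 20.0548
Escaped at iteration 3

Answer: no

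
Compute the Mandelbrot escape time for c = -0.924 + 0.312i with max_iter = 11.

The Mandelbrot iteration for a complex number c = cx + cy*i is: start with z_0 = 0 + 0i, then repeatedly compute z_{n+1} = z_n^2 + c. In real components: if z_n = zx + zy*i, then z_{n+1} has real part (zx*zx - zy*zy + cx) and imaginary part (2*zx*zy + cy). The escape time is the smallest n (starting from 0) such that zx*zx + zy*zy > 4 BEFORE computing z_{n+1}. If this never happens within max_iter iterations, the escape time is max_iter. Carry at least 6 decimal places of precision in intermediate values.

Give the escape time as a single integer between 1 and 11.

Answer: 11

Derivation:
z_0 = 0 + 0i, c = -0.9240 + 0.3120i
Iter 1: z = -0.9240 + 0.3120i, |z|^2 = 0.9511
Iter 2: z = -0.1676 + -0.2646i, |z|^2 = 0.0981
Iter 3: z = -0.9659 + 0.4007i, |z|^2 = 1.0935
Iter 4: z = -0.1515 + -0.4620i, |z|^2 = 0.2364
Iter 5: z = -1.1145 + 0.4520i, |z|^2 = 1.4465
Iter 6: z = 0.1138 + -0.6956i, |z|^2 = 0.4968
Iter 7: z = -1.3949 + 0.1537i, |z|^2 = 1.9693
Iter 8: z = 0.9980 + -0.1167i, |z|^2 = 1.0097
Iter 9: z = 0.0584 + 0.0790i, |z|^2 = 0.0097
Iter 10: z = -0.9268 + 0.3212i, |z|^2 = 0.9622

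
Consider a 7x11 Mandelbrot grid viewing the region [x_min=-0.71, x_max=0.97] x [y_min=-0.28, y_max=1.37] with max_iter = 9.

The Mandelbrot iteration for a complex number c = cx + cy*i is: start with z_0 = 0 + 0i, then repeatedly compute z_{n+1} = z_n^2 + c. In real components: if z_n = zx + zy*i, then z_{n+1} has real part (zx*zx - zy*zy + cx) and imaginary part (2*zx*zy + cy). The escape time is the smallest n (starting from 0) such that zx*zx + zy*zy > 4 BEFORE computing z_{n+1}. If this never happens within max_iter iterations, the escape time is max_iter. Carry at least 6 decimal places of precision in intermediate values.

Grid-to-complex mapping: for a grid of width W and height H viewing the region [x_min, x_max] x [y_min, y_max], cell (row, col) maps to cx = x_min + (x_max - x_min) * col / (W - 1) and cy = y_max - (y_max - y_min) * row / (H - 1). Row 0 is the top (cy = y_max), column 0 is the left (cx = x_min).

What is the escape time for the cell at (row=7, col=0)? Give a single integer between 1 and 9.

z_0 = 0 + 0i, c = -0.7100 + 0.2150i
Iter 1: z = -0.7100 + 0.2150i, |z|^2 = 0.5503
Iter 2: z = -0.2521 + -0.0903i, |z|^2 = 0.0717
Iter 3: z = -0.6546 + 0.2605i, |z|^2 = 0.4964
Iter 4: z = -0.3494 + -0.1261i, |z|^2 = 0.1380
Iter 5: z = -0.6038 + 0.3031i, |z|^2 = 0.4565
Iter 6: z = -0.4373 + -0.1510i, |z|^2 = 0.2140
Iter 7: z = -0.5416 + 0.3471i, |z|^2 = 0.4138
Iter 8: z = -0.5371 + -0.1610i, |z|^2 = 0.3144

Answer: 9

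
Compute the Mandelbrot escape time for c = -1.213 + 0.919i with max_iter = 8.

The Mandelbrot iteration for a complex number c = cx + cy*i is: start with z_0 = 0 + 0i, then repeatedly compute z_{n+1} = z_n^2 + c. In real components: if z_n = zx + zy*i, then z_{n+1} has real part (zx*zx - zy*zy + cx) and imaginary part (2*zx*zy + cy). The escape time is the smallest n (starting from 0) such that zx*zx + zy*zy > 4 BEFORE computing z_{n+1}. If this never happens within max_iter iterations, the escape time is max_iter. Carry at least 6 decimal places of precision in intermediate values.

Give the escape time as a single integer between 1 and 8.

Answer: 3

Derivation:
z_0 = 0 + 0i, c = -1.2130 + 0.9190i
Iter 1: z = -1.2130 + 0.9190i, |z|^2 = 2.3159
Iter 2: z = -0.5862 + -1.3105i, |z|^2 = 2.0610
Iter 3: z = -2.5868 + 2.4554i, |z|^2 = 12.7204
Escaped at iteration 3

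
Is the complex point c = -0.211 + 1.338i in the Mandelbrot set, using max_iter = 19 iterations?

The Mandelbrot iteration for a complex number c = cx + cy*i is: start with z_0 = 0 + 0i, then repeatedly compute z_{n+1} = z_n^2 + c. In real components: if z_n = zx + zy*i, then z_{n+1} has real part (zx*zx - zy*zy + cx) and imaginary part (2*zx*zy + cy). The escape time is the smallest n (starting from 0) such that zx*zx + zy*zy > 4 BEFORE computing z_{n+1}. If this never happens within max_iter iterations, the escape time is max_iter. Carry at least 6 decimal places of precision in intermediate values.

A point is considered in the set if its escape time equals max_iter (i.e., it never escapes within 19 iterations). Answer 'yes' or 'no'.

z_0 = 0 + 0i, c = -0.2110 + 1.3380i
Iter 1: z = -0.2110 + 1.3380i, |z|^2 = 1.8348
Iter 2: z = -1.9567 + 0.7734i, |z|^2 = 4.4269
Escaped at iteration 2

Answer: no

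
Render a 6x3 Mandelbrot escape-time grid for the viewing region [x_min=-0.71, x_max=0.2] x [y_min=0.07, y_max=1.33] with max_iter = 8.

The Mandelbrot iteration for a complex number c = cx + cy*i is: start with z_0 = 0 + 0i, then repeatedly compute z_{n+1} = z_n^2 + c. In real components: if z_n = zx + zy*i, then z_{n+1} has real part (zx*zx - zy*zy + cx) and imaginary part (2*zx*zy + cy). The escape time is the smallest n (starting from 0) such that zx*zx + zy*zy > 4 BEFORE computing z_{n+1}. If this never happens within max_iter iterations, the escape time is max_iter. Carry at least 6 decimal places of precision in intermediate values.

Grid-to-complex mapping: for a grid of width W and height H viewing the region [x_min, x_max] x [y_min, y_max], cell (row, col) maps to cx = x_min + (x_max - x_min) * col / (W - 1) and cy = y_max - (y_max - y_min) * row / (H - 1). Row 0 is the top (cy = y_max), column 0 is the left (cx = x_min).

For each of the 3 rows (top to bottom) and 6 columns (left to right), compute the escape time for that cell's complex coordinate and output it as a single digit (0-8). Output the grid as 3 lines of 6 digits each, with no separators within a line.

Answer: 222222
588886
888888

Derivation:
(row=0, col=0): c = -0.7100 + 1.3300i → escape time 2
(row=0, col=1): c = -0.5280 + 1.3300i → escape time 2
(row=0, col=2): c = -0.3460 + 1.3300i → escape time 2
(row=0, col=3): c = -0.1640 + 1.3300i → escape time 2
(row=0, col=4): c = 0.0180 + 1.3300i → escape time 2
(row=0, col=5): c = 0.2000 + 1.3300i → escape time 2
(row=1, col=0): c = -0.7100 + 0.7000i → escape time 5
(row=1, col=1): c = -0.5280 + 0.7000i → escape time 8
(row=1, col=2): c = -0.3460 + 0.7000i → escape time 8
(row=1, col=3): c = -0.1640 + 0.7000i → escape time 8
(row=1, col=4): c = 0.0180 + 0.7000i → escape time 8
(row=1, col=5): c = 0.2000 + 0.7000i → escape time 6
(row=2, col=0): c = -0.7100 + 0.0700i → escape time 8
(row=2, col=1): c = -0.5280 + 0.0700i → escape time 8
(row=2, col=2): c = -0.3460 + 0.0700i → escape time 8
(row=2, col=3): c = -0.1640 + 0.0700i → escape time 8
(row=2, col=4): c = 0.0180 + 0.0700i → escape time 8
(row=2, col=5): c = 0.2000 + 0.0700i → escape time 8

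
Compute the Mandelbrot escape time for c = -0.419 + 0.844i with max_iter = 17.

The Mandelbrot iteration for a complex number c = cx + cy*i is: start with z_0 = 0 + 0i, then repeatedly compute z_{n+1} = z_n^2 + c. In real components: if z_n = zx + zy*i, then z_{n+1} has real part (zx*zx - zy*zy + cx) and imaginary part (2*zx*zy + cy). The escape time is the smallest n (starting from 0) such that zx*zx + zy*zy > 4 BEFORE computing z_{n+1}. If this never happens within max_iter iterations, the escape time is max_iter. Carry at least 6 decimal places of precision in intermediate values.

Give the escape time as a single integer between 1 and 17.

z_0 = 0 + 0i, c = -0.4190 + 0.8440i
Iter 1: z = -0.4190 + 0.8440i, |z|^2 = 0.8879
Iter 2: z = -0.9558 + 0.1367i, |z|^2 = 0.9322
Iter 3: z = 0.4758 + 0.5826i, |z|^2 = 0.5659
Iter 4: z = -0.5321 + 1.3985i, |z|^2 = 2.2388
Iter 5: z = -2.0916 + -0.6441i, |z|^2 = 4.7896
Escaped at iteration 5

Answer: 5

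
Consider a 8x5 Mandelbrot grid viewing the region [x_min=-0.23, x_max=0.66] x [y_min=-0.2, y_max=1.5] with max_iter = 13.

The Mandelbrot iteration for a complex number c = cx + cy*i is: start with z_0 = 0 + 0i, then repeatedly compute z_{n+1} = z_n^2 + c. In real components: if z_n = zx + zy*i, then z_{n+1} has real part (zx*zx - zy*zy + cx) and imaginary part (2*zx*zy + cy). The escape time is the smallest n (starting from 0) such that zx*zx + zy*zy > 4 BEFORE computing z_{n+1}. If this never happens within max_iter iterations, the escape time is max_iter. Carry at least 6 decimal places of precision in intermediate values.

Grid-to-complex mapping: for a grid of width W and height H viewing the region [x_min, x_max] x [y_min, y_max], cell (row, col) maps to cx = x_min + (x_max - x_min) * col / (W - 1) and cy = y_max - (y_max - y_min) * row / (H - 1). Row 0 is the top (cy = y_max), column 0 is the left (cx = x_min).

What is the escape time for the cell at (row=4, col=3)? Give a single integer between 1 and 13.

Answer: 13

Derivation:
z_0 = 0 + 0i, c = 0.1514 + -0.2000i
Iter 1: z = 0.1514 + -0.2000i, |z|^2 = 0.0629
Iter 2: z = 0.1344 + -0.2606i, |z|^2 = 0.0859
Iter 3: z = 0.1016 + -0.2700i, |z|^2 = 0.0832
Iter 4: z = 0.0888 + -0.2549i, |z|^2 = 0.0728
Iter 5: z = 0.0944 + -0.2453i, |z|^2 = 0.0691
Iter 6: z = 0.1002 + -0.2463i, |z|^2 = 0.0707
Iter 7: z = 0.1008 + -0.2493i, |z|^2 = 0.0723
Iter 8: z = 0.0994 + -0.2503i, |z|^2 = 0.0725
Iter 9: z = 0.0987 + -0.2498i, |z|^2 = 0.0721
Iter 10: z = 0.0988 + -0.2493i, |z|^2 = 0.0719
Iter 11: z = 0.0990 + -0.2493i, |z|^2 = 0.0719
Iter 12: z = 0.0991 + -0.2494i, |z|^2 = 0.0720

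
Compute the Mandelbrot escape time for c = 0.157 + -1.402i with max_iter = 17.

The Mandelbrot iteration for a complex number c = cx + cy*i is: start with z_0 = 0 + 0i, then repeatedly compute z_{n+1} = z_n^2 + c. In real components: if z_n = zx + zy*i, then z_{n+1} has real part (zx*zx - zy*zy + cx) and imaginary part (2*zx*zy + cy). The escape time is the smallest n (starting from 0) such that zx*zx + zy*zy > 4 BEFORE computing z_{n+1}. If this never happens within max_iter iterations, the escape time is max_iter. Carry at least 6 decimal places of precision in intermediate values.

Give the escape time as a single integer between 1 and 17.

Answer: 2

Derivation:
z_0 = 0 + 0i, c = 0.1570 + -1.4020i
Iter 1: z = 0.1570 + -1.4020i, |z|^2 = 1.9903
Iter 2: z = -1.7840 + -1.8422i, |z|^2 = 6.5763
Escaped at iteration 2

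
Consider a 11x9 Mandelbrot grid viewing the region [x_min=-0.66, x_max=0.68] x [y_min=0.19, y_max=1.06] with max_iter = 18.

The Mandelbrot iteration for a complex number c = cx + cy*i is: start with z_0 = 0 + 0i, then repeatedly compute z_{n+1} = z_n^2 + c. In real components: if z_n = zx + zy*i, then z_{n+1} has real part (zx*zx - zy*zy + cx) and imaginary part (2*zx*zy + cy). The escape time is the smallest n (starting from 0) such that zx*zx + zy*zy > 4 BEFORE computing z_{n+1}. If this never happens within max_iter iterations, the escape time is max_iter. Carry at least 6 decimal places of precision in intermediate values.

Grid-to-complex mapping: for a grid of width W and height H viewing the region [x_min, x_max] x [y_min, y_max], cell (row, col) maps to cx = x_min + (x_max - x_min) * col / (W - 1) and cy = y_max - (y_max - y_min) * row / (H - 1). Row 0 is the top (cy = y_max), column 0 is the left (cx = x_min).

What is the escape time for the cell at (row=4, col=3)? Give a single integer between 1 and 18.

z_0 = 0 + 0i, c = -0.2580 + 0.6250i
Iter 1: z = -0.2580 + 0.6250i, |z|^2 = 0.4572
Iter 2: z = -0.5821 + 0.3025i, |z|^2 = 0.4303
Iter 3: z = -0.0107 + 0.2729i, |z|^2 = 0.0746
Iter 4: z = -0.3323 + 0.6192i, |z|^2 = 0.4938
Iter 5: z = -0.5309 + 0.2135i, |z|^2 = 0.3274
Iter 6: z = -0.0217 + 0.3983i, |z|^2 = 0.1591
Iter 7: z = -0.4162 + 0.6077i, |z|^2 = 0.5425
Iter 8: z = -0.4541 + 0.1191i, |z|^2 = 0.2204
Iter 9: z = -0.0660 + 0.5168i, |z|^2 = 0.2714
Iter 10: z = -0.5207 + 0.5568i, |z|^2 = 0.5812
Iter 11: z = -0.2969 + 0.0451i, |z|^2 = 0.0902
Iter 12: z = -0.1719 + 0.5982i, |z|^2 = 0.3874
Iter 13: z = -0.5863 + 0.4193i, |z|^2 = 0.5196
Iter 14: z = -0.0901 + 0.1333i, |z|^2 = 0.0259
Iter 15: z = -0.2677 + 0.6010i, |z|^2 = 0.4328
Iter 16: z = -0.5475 + 0.3033i, |z|^2 = 0.3918
Iter 17: z = -0.0502 + 0.2929i, |z|^2 = 0.0883

Answer: 18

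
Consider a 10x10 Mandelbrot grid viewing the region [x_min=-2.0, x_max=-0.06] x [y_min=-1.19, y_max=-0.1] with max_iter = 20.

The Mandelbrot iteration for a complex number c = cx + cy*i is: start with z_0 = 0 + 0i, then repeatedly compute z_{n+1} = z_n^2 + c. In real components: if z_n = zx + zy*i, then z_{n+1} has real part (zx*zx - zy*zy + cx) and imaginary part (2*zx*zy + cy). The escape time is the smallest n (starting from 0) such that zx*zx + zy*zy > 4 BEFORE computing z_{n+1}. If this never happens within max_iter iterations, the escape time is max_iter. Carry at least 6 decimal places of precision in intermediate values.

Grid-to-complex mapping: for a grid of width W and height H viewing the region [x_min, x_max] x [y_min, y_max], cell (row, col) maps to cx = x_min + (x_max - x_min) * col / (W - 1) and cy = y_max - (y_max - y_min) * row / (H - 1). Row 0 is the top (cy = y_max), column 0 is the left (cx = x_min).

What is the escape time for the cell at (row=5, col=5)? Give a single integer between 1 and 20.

z_0 = 0 + 0i, c = -0.9222 + -0.7056i
Iter 1: z = -0.9222 + -0.7056i, |z|^2 = 1.3483
Iter 2: z = -0.5695 + 0.5958i, |z|^2 = 0.6794
Iter 3: z = -0.9528 + -1.3842i, |z|^2 = 2.8239
Iter 4: z = -1.9304 + 1.9323i, |z|^2 = 7.4602
Escaped at iteration 4

Answer: 4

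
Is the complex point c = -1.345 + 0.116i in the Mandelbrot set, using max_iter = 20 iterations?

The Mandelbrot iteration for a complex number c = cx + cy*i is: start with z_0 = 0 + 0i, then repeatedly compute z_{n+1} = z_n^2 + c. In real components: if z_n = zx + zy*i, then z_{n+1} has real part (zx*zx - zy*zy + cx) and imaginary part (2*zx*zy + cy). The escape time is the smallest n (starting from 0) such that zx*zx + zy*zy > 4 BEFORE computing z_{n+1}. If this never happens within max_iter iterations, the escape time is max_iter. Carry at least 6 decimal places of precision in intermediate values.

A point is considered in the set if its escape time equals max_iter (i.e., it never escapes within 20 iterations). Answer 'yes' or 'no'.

z_0 = 0 + 0i, c = -1.3450 + 0.1160i
Iter 1: z = -1.3450 + 0.1160i, |z|^2 = 1.8225
Iter 2: z = 0.4506 + -0.1960i, |z|^2 = 0.2414
Iter 3: z = -1.1804 + -0.0607i, |z|^2 = 1.3971
Iter 4: z = 0.0447 + 0.2592i, |z|^2 = 0.0692
Iter 5: z = -1.4102 + 0.1392i, |z|^2 = 2.0080
Iter 6: z = 0.6243 + -0.2765i, |z|^2 = 0.4662
Iter 7: z = -1.0318 + -0.2293i, |z|^2 = 1.1171
Iter 8: z = -0.3330 + 0.5891i, |z|^2 = 0.4579
Iter 9: z = -1.5811 + -0.2764i, |z|^2 = 2.5763
Iter 10: z = 1.0786 + 0.9899i, |z|^2 = 2.1432
Iter 11: z = -1.1615 + 2.2514i, |z|^2 = 6.4178
Escaped at iteration 11

Answer: no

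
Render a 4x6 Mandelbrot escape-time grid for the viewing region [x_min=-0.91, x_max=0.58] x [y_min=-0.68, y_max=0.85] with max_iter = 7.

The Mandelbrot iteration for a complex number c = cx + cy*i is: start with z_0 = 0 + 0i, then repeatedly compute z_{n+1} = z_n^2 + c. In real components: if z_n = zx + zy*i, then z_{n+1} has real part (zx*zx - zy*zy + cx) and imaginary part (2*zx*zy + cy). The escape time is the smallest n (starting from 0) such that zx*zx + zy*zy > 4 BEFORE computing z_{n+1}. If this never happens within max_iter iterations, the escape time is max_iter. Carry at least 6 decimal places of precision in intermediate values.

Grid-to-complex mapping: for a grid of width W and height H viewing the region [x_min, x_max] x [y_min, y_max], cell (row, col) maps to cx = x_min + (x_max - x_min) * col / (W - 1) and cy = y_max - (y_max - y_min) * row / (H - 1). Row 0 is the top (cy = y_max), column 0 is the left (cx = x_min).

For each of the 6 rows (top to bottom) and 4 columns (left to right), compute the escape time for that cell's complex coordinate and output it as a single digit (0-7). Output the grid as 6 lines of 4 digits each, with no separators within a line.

Answer: 3563
5773
7774
7774
7774
4773

Derivation:
(row=0, col=0): c = -0.9100 + 0.8500i → escape time 3
(row=0, col=1): c = -0.4133 + 0.8500i → escape time 5
(row=0, col=2): c = 0.0833 + 0.8500i → escape time 6
(row=0, col=3): c = 0.5800 + 0.8500i → escape time 3
(row=1, col=0): c = -0.9100 + 0.5440i → escape time 5
(row=1, col=1): c = -0.4133 + 0.5440i → escape time 7
(row=1, col=2): c = 0.0833 + 0.5440i → escape time 7
(row=1, col=3): c = 0.5800 + 0.5440i → escape time 3
(row=2, col=0): c = -0.9100 + 0.2380i → escape time 7
(row=2, col=1): c = -0.4133 + 0.2380i → escape time 7
(row=2, col=2): c = 0.0833 + 0.2380i → escape time 7
(row=2, col=3): c = 0.5800 + 0.2380i → escape time 4
(row=3, col=0): c = -0.9100 + -0.0680i → escape time 7
(row=3, col=1): c = -0.4133 + -0.0680i → escape time 7
(row=3, col=2): c = 0.0833 + -0.0680i → escape time 7
(row=3, col=3): c = 0.5800 + -0.0680i → escape time 4
(row=4, col=0): c = -0.9100 + -0.3740i → escape time 7
(row=4, col=1): c = -0.4133 + -0.3740i → escape time 7
(row=4, col=2): c = 0.0833 + -0.3740i → escape time 7
(row=4, col=3): c = 0.5800 + -0.3740i → escape time 4
(row=5, col=0): c = -0.9100 + -0.6800i → escape time 4
(row=5, col=1): c = -0.4133 + -0.6800i → escape time 7
(row=5, col=2): c = 0.0833 + -0.6800i → escape time 7
(row=5, col=3): c = 0.5800 + -0.6800i → escape time 3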